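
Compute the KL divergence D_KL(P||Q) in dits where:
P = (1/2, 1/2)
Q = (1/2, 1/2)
0.0000 dits

KL divergence: D_KL(P||Q) = Σ p(x) log(p(x)/q(x))

Computing term by term:
  x=0: 1/2 × log_10[(1/2)/(1/2)] = 1/2 × 0.0000 = 0.0000
  x=1: 1/2 × log_10[(1/2)/(1/2)] = 1/2 × 0.0000 = 0.0000

D_KL(P||Q) = 0.0000 dits

Note: KL divergence is always non-negative and equals 0 iff P = Q.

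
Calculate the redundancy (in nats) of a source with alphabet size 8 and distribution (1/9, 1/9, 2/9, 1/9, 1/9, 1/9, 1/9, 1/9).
0.0362 nats

Redundancy measures how far a source is from maximum entropy:
R = H_max - H(X)

Maximum entropy for 8 symbols: H_max = log_e(8) = 2.0794 nats
Actual entropy: H(X) = 2.0432 nats
Redundancy: R = 2.0794 - 2.0432 = 0.0362 nats

This redundancy represents potential for compression: the source could be compressed by 0.0362 nats per symbol.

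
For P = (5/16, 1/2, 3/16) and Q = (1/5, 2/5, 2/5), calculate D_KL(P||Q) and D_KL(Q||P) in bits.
D_KL(P||Q) = 0.1572, D_KL(Q||P) = 0.1797

KL divergence is not symmetric: D_KL(P||Q) ≠ D_KL(Q||P) in general.

D_KL(P||Q) = 0.1572 bits
D_KL(Q||P) = 0.1797 bits

No, they are not equal!

This asymmetry is why KL divergence is not a true distance metric.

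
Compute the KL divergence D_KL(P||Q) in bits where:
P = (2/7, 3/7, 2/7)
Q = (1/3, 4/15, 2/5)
0.0911 bits

KL divergence: D_KL(P||Q) = Σ p(x) log(p(x)/q(x))

Computing term by term:
  x=0: 2/7 × log_2[(2/7)/(1/3)] = 2/7 × -0.2224 = -0.0635
  x=1: 3/7 × log_2[(3/7)/(4/15)] = 3/7 × 0.6845 = 0.2934
  x=2: 2/7 × log_2[(2/7)/(2/5)] = 2/7 × -0.4854 = -0.1387

D_KL(P||Q) = 0.0911 bits

Note: KL divergence is always non-negative and equals 0 iff P = Q.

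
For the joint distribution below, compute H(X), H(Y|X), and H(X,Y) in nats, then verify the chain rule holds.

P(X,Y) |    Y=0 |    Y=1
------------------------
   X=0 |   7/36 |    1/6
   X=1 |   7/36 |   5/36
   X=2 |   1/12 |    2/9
H(X,Y) = 1.7510, H(X) = 1.0963, H(Y|X) = 0.6547 (all in nats)

Chain rule: H(X,Y) = H(X) + H(Y|X)

Left side — joint entropy directly:
H(X,Y) = -Σ p(x,y) log p(x,y) = 1.7510 nats

Right side — compute H(Y|X) from the conditional distributions:
P(X) = (13/36, 1/3, 11/36), so H(X) = 1.0963 nats
H(Y|X) = Σ_x P(X=x) · H(Y|X=x):
  P(Y|X=0) = (7/13, 6/13), H(Y|X=0) = 0.6902, weight P(X=0) = 13/36
  P(Y|X=1) = (7/12, 5/12), H(Y|X=1) = 0.6792, weight P(X=1) = 1/3
  P(Y|X=2) = (3/11, 8/11), H(Y|X=2) = 0.5860, weight P(X=2) = 11/36
H(Y|X) = 0.6547 nats

H(X) + H(Y|X) = 1.0963 + 0.6547 = 1.7510 nats

Both sides equal 1.7510 nats. ✓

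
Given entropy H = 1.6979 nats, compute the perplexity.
5.4625

Perplexity is e^H (or exp(H) for natural log).

H = 1.6979 nats
Perplexity = e^1.6979 = 5.4625

Interpretation: The model's uncertainty is equivalent to choosing uniformly among 5.5 options.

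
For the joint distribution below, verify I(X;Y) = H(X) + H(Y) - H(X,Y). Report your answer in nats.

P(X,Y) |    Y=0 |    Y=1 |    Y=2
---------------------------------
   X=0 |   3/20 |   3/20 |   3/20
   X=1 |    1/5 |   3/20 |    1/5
I(X;Y) = 0.0022 nats

Mutual information has multiple equivalent forms:
- I(X;Y) = H(X) - H(X|Y)
- I(X;Y) = H(Y) - H(Y|X)
- I(X;Y) = H(X) + H(Y) - H(X,Y)

Computing all quantities:
H(X) = 0.6881, H(Y) = 1.0961, H(X,Y) = 1.7820
H(X|Y) = 0.6860, H(Y|X) = 1.0939

Verification:
H(X) - H(X|Y) = 0.6881 - 0.6860 = 0.0022
H(Y) - H(Y|X) = 1.0961 - 1.0939 = 0.0022
H(X) + H(Y) - H(X,Y) = 0.6881 + 1.0961 - 1.7820 = 0.0022

All forms give I(X;Y) = 0.0022 nats. ✓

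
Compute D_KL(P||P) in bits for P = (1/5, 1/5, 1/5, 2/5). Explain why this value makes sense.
0.0000 bits

KL divergence satisfies the Gibbs inequality: D_KL(P||Q) ≥ 0 for all distributions P, Q.

D_KL(P||Q) = Σ p(x) log(p(x)/q(x))
Each term is p(x) × log_2(p(x)/p(x)) = p(x) × log_2(1) = 0, so the sum is 0.
D_KL(P||Q) = 0.0000 bits

When P = Q, the KL divergence is exactly 0, as there is no 'divergence' between identical distributions.

This non-negativity is a fundamental property: relative entropy cannot be negative because it measures how different Q is from P.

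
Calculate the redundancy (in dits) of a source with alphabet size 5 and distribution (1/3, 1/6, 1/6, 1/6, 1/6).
0.0212 dits

Redundancy measures how far a source is from maximum entropy:
R = H_max - H(X)

Maximum entropy for 5 symbols: H_max = log_10(5) = 0.6990 dits
Actual entropy: H(X) = 0.6778 dits
Redundancy: R = 0.6990 - 0.6778 = 0.0212 dits

This redundancy represents potential for compression: the source could be compressed by 0.0212 dits per symbol.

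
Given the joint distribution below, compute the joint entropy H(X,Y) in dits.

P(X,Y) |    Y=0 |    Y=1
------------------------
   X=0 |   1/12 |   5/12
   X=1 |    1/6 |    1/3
0.5371 dits

Joint entropy is H(X,Y) = -Σ_{x,y} p(x,y) log p(x,y).

Summing over all non-zero entries:
H(X,Y) = -[1/12·log_10(1/12) + 5/12·log_10(5/12) + 1/6·log_10(1/6) + 1/3·log_10(1/3)]
H(X,Y) = 0.5371 dits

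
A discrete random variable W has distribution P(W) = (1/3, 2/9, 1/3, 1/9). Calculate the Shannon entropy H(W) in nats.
1.3108 nats

Shannon entropy is H(X) = -Σ p(x) log p(x).

For P = (1/3, 2/9, 1/3, 1/9):
H = -1/3 × log_e(1/3) -2/9 × log_e(2/9) -1/3 × log_e(1/3) -1/9 × log_e(1/9)
H = 1.3108 nats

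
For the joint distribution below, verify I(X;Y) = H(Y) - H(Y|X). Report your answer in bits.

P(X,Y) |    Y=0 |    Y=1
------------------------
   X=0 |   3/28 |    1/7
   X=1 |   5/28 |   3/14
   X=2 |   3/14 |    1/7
I(X;Y) = 0.0164 bits

Mutual information has multiple equivalent forms:
- I(X;Y) = H(X) - H(X|Y)
- I(X;Y) = H(Y) - H(Y|X)
- I(X;Y) = H(X) + H(Y) - H(X,Y)

Computing all quantities:
H(X) = 1.5601, H(Y) = 1.0000, H(X,Y) = 2.5436
H(X|Y) = 1.5436, H(Y|X) = 0.9836

Verification:
H(X) - H(X|Y) = 1.5601 - 1.5436 = 0.0164
H(Y) - H(Y|X) = 1.0000 - 0.9836 = 0.0164
H(X) + H(Y) - H(X,Y) = 1.5601 + 1.0000 - 2.5436 = 0.0164

All forms give I(X;Y) = 0.0164 bits. ✓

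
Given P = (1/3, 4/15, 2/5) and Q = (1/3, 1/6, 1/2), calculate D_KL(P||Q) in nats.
0.0361 nats

KL divergence: D_KL(P||Q) = Σ p(x) log(p(x)/q(x))

Computing term by term:
  x=0: 1/3 × log_e[(1/3)/(1/3)] = 1/3 × 0.0000 = 0.0000
  x=1: 4/15 × log_e[(4/15)/(1/6)] = 4/15 × 0.4700 = 0.1253
  x=2: 2/5 × log_e[(2/5)/(1/2)] = 2/5 × -0.2231 = -0.0893

D_KL(P||Q) = 0.0361 nats

Note: KL divergence is always non-negative and equals 0 iff P = Q.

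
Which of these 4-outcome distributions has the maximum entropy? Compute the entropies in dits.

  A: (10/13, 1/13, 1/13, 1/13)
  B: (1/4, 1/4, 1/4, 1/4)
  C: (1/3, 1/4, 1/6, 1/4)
B

For a discrete distribution over n outcomes, entropy is maximized by the uniform distribution.

Computing entropies:
H(A) = 0.3447 dits
H(B) = 0.6021 dits
H(C) = 0.5898 dits

The uniform distribution (where all probabilities equal 1/4) achieves the maximum entropy of log_10(4) = 0.6021 dits.

Distribution B has the highest entropy.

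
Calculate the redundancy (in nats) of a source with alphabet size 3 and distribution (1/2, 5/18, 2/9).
0.0620 nats

Redundancy measures how far a source is from maximum entropy:
R = H_max - H(X)

Maximum entropy for 3 symbols: H_max = log_e(3) = 1.0986 nats
Actual entropy: H(X) = 1.0366 nats
Redundancy: R = 1.0986 - 1.0366 = 0.0620 nats

This redundancy represents potential for compression: the source could be compressed by 0.0620 nats per symbol.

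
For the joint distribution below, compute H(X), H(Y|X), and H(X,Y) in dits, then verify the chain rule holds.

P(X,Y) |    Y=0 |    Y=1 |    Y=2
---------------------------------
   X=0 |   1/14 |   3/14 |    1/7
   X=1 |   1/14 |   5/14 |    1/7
H(X,Y) = 0.7082, H(X) = 0.2966, H(Y|X) = 0.4117 (all in dits)

Chain rule: H(X,Y) = H(X) + H(Y|X)

Left side — joint entropy directly:
H(X,Y) = -Σ p(x,y) log p(x,y) = 0.7082 dits

Right side — compute H(Y|X) from the conditional distributions:
P(X) = (3/7, 4/7), so H(X) = 0.2966 dits
H(Y|X) = Σ_x P(X=x) · H(Y|X=x):
  P(Y|X=0) = (1/6, 1/2, 1/3), H(Y|X=0) = 0.4392, weight P(X=0) = 3/7
  P(Y|X=1) = (1/8, 5/8, 1/4), H(Y|X=1) = 0.3910, weight P(X=1) = 4/7
H(Y|X) = 0.4117 dits

H(X) + H(Y|X) = 0.2966 + 0.4117 = 0.7082 dits

Both sides equal 0.7082 dits. ✓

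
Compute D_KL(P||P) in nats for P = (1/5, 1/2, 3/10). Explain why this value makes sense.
0.0000 nats

KL divergence satisfies the Gibbs inequality: D_KL(P||Q) ≥ 0 for all distributions P, Q.

D_KL(P||Q) = Σ p(x) log(p(x)/q(x))
Each term is p(x) × log_e(p(x)/p(x)) = p(x) × log_e(1) = 0, so the sum is 0.
D_KL(P||Q) = 0.0000 nats

When P = Q, the KL divergence is exactly 0, as there is no 'divergence' between identical distributions.

This non-negativity is a fundamental property: relative entropy cannot be negative because it measures how different Q is from P.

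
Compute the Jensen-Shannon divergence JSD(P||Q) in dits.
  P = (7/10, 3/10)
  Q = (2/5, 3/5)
0.0201 dits

Jensen-Shannon divergence is:
JSD(P||Q) = 0.5 × D_KL(P||M) + 0.5 × D_KL(Q||M)
where M = 0.5 × (P + Q) is the mixture distribution.

M = 0.5 × (7/10, 3/10) + 0.5 × (2/5, 3/5) = (11/20, 9/20)

D_KL(P||M) = 0.0205 dits
D_KL(Q||M) = 0.0196 dits

JSD(P||Q) = 0.5 × 0.0205 + 0.5 × 0.0196 = 0.0201 dits

Unlike KL divergence, JSD is symmetric and bounded: 0 ≤ JSD ≤ log(2).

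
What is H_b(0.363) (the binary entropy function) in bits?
0.9451 bits

The binary entropy function is:
H(p) = -p log(p) - (1-p) log(1-p)

H(0.363) = -0.363 × log_2(0.363) - 0.637 × log_2(0.637)
H(0.363) = 0.9451 bits

Note: Binary entropy is maximized at p=0.5 (H=1 bit) and minimized at p=0 or p=1 (H=0).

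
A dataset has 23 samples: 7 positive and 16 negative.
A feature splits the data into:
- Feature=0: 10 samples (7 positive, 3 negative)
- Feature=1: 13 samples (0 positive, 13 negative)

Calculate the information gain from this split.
0.5034 bits

Information Gain = H(Y) - H(Y|Feature)

Before split:
P(positive) = 7/23 = 0.3043
H(Y) = 0.8865 bits

After split:
Feature=0: H = 0.8813 bits (weight = 10/23)
Feature=1: H = 0.0000 bits (weight = 13/23)
H(Y|Feature) = (10/23)×0.8813 + (13/23)×0.0000 = 0.3832 bits

Information Gain = 0.8865 - 0.3832 = 0.5034 bits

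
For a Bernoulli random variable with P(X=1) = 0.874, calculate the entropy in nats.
0.3787 nats

The binary entropy function is:
H(p) = -p log(p) - (1-p) log(1-p)

H(0.874) = -0.874 × log_e(0.874) - 0.126 × log_e(0.126)
H(0.874) = 0.3787 nats

Note: Binary entropy is maximized at p=0.5 (H=1 bit) and minimized at p=0 or p=1 (H=0).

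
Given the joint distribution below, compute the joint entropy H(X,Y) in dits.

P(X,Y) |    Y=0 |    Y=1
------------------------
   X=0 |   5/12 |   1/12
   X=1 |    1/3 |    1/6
0.5371 dits

Joint entropy is H(X,Y) = -Σ_{x,y} p(x,y) log p(x,y).

Summing over all non-zero entries:
H(X,Y) = -[5/12·log_10(5/12) + 1/12·log_10(1/12) + 1/3·log_10(1/3) + 1/6·log_10(1/6)]
H(X,Y) = 0.5371 dits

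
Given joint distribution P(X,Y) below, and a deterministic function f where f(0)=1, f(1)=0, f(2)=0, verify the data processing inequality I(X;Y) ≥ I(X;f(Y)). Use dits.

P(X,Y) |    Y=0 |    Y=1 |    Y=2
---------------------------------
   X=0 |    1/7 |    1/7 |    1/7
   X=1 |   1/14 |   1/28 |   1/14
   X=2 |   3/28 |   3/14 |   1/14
I(X;Y) = 0.0173, I(X;f(Y)) = 0.0021, inequality holds: 0.0173 ≥ 0.0021

Data Processing Inequality: For any Markov chain X → Y → Z, we have I(X;Y) ≥ I(X;Z).

Here Z = f(Y) is a deterministic function of Y, forming X → Y → Z.

Original I(X;Y) = 0.0173 dits

After applying f:
P(X,Z) where Z=f(Y):
- P(X,Z=0) = P(X,Y=1) + P(X,Y=2)
- P(X,Z=1) = P(X,Y=0)

I(X;Z) = I(X;f(Y)) = 0.0021 dits

Verification: 0.0173 ≥ 0.0021 ✓

Information cannot be created by processing; the function f can only lose information about X.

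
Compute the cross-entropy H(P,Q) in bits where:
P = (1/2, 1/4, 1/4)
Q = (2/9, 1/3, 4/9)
1.7737 bits

Cross-entropy: H(P,Q) = -Σ p(x) log q(x)

Alternatively: H(P,Q) = H(P) + D_KL(P||Q)
H(P) = 1.5000 bits
D_KL(P||Q) = 0.2737 bits

H(P,Q) = 1.5000 + 0.2737 = 1.7737 bits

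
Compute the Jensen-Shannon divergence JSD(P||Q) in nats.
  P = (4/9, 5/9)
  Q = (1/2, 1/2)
0.0015 nats

Jensen-Shannon divergence is:
JSD(P||Q) = 0.5 × D_KL(P||M) + 0.5 × D_KL(Q||M)
where M = 0.5 × (P + Q) is the mixture distribution.

M = 0.5 × (4/9, 5/9) + 0.5 × (1/2, 1/2) = (17/36, 19/36)

D_KL(P||M) = 0.0016 nats
D_KL(Q||M) = 0.0015 nats

JSD(P||Q) = 0.5 × 0.0016 + 0.5 × 0.0015 = 0.0015 nats

Unlike KL divergence, JSD is symmetric and bounded: 0 ≤ JSD ≤ log(2).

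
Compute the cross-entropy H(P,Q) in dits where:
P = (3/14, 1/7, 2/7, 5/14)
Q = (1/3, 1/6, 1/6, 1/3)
0.6061 dits

Cross-entropy: H(P,Q) = -Σ p(x) log q(x)

Alternatively: H(P,Q) = H(P) + D_KL(P||Q)
H(P) = 0.5792 dits
D_KL(P||Q) = 0.0269 dits

H(P,Q) = 0.5792 + 0.0269 = 0.6061 dits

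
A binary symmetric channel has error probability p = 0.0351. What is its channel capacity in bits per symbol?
0.7806 bits

For a binary symmetric channel (BSC) with error probability p:
Capacity C = 1 - H(p) bits per symbol

where H(p) = -p log₂(p) - (1-p) log₂(1-p) is the binary entropy function.

H(0.0351) = 0.2194 bits
C = 1 - 0.2194 = 0.7806 bits per symbol

This means we can reliably transmit up to 0.7806 bits of information per channel use.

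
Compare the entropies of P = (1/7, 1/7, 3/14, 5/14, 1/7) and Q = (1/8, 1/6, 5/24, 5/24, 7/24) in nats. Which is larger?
Q

Computing entropies in nats:
H(P) = 1.5318
H(Q) = 1.5715

Distribution Q has higher entropy.

Intuition: The distribution closer to uniform (more spread out) has higher entropy.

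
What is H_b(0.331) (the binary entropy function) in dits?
0.2757 dits

The binary entropy function is:
H(p) = -p log(p) - (1-p) log(1-p)

H(0.331) = -0.331 × log_10(0.331) - 0.669 × log_10(0.669)
H(0.331) = 0.2757 dits

Note: Binary entropy is maximized at p=0.5 (H=1 bit) and minimized at p=0 or p=1 (H=0).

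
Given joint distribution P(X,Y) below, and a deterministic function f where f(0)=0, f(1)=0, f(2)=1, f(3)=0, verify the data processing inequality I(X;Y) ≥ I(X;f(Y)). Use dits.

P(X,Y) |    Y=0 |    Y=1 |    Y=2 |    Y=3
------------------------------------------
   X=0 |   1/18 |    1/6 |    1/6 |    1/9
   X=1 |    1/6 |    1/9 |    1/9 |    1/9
I(X;Y) = 0.0175, I(X;f(Y)) = 0.0034, inequality holds: 0.0175 ≥ 0.0034

Data Processing Inequality: For any Markov chain X → Y → Z, we have I(X;Y) ≥ I(X;Z).

Here Z = f(Y) is a deterministic function of Y, forming X → Y → Z.

Original I(X;Y) = 0.0175 dits

After applying f:
P(X,Z) where Z=f(Y):
- P(X,Z=0) = P(X,Y=0) + P(X,Y=1) + P(X,Y=3)
- P(X,Z=1) = P(X,Y=2)

I(X;Z) = I(X;f(Y)) = 0.0034 dits

Verification: 0.0175 ≥ 0.0034 ✓

Information cannot be created by processing; the function f can only lose information about X.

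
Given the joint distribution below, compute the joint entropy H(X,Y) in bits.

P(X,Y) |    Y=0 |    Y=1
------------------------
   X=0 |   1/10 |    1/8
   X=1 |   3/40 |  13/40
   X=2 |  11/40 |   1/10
2.3588 bits

Joint entropy is H(X,Y) = -Σ_{x,y} p(x,y) log p(x,y).

Summing over all non-zero entries:
H(X,Y) = -[1/10·log_2(1/10) + 1/8·log_2(1/8) + 3/40·log_2(3/40) + 13/40·log_2(13/40) + 11/40·log_2(11/40) + 1/10·log_2(1/10)]
H(X,Y) = 2.3588 bits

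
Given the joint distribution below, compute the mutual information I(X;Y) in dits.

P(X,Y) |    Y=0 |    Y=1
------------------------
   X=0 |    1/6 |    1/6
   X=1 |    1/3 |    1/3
0.0000 dits

Mutual information: I(X;Y) = H(X) + H(Y) - H(X,Y)

Marginals:
P(X) = (1/3, 2/3), H(X) = 0.2764 dits
P(Y) = (1/2, 1/2), H(Y) = 0.3010 dits

Joint entropy: H(X,Y) = 0.5775 dits

I(X;Y) = 0.2764 + 0.3010 - 0.5775 = 0.0000 dits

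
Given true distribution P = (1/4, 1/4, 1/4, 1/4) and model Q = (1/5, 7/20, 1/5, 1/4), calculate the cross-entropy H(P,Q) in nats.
1.4137 nats

Cross-entropy: H(P,Q) = -Σ p(x) log q(x)

Alternatively: H(P,Q) = H(P) + D_KL(P||Q)
H(P) = 1.3863 nats
D_KL(P||Q) = 0.0275 nats

H(P,Q) = 1.3863 + 0.0275 = 1.4137 nats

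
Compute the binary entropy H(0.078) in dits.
0.1189 dits

The binary entropy function is:
H(p) = -p log(p) - (1-p) log(1-p)

H(0.078) = -0.078 × log_10(0.078) - 0.922 × log_10(0.922)
H(0.078) = 0.1189 dits

Note: Binary entropy is maximized at p=0.5 (H=1 bit) and minimized at p=0 or p=1 (H=0).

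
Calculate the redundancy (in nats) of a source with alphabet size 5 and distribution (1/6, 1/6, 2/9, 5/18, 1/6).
0.0235 nats

Redundancy measures how far a source is from maximum entropy:
R = H_max - H(X)

Maximum entropy for 5 symbols: H_max = log_e(5) = 1.6094 nats
Actual entropy: H(X) = 1.5859 nats
Redundancy: R = 1.6094 - 1.5859 = 0.0235 nats

This redundancy represents potential for compression: the source could be compressed by 0.0235 nats per symbol.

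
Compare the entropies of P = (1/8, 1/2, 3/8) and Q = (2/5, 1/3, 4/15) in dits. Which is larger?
Q

Computing entropies in dits:
H(P) = 0.4231
H(Q) = 0.4713

Distribution Q has higher entropy.

Intuition: The distribution closer to uniform (more spread out) has higher entropy.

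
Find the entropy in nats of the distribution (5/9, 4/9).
0.6870 nats

Shannon entropy is H(X) = -Σ p(x) log p(x).

For P = (5/9, 4/9):
H = -5/9 × log_e(5/9) -4/9 × log_e(4/9)
H = 0.6870 nats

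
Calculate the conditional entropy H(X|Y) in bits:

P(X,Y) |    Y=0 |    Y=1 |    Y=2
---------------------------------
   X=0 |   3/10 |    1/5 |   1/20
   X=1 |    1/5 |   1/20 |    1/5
0.8464 bits

Using the chain rule: H(X|Y) = H(X,Y) - H(Y)

First, compute H(X,Y) = 2.3464 bits

Marginal P(Y) = (1/2, 1/4, 1/4)
H(Y) = 1.5000 bits

H(X|Y) = H(X,Y) - H(Y) = 2.3464 - 1.5000 = 0.8464 bits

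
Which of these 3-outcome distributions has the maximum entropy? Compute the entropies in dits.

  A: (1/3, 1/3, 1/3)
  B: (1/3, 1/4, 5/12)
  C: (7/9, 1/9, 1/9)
A

For a discrete distribution over n outcomes, entropy is maximized by the uniform distribution.

Computing entropies:
H(A) = 0.4771 dits
H(B) = 0.4680 dits
H(C) = 0.2969 dits

The uniform distribution (where all probabilities equal 1/3) achieves the maximum entropy of log_10(3) = 0.4771 dits.

Distribution A has the highest entropy.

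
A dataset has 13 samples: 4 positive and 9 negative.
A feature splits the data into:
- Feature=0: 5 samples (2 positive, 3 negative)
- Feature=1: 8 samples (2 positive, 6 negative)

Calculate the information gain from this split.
0.0178 bits

Information Gain = H(Y) - H(Y|Feature)

Before split:
P(positive) = 4/13 = 0.3077
H(Y) = 0.8905 bits

After split:
Feature=0: H = 0.9710 bits (weight = 5/13)
Feature=1: H = 0.8113 bits (weight = 8/13)
H(Y|Feature) = (5/13)×0.9710 + (8/13)×0.8113 = 0.8727 bits

Information Gain = 0.8905 - 0.8727 = 0.0178 bits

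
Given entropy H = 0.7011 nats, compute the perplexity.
2.0160

Perplexity is e^H (or exp(H) for natural log).

H = 0.7011 nats
Perplexity = e^0.7011 = 2.0160

Interpretation: The model's uncertainty is equivalent to choosing uniformly among 2.0 options.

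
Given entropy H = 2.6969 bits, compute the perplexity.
6.4841

Perplexity is 2^H (or exp(H) for natural log).

H = 2.6969 bits
Perplexity = 2^2.6969 = 6.4841

Interpretation: The model's uncertainty is equivalent to choosing uniformly among 6.5 options.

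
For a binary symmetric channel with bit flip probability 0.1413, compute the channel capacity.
0.4124 bits

For a binary symmetric channel (BSC) with error probability p:
Capacity C = 1 - H(p) bits per symbol

where H(p) = -p log₂(p) - (1-p) log₂(1-p) is the binary entropy function.

H(0.1413) = 0.5876 bits
C = 1 - 0.5876 = 0.4124 bits per symbol

This means we can reliably transmit up to 0.4124 bits of information per channel use.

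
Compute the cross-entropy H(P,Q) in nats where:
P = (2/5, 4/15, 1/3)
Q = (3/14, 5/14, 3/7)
1.1732 nats

Cross-entropy: H(P,Q) = -Σ p(x) log q(x)

Alternatively: H(P,Q) = H(P) + D_KL(P||Q)
H(P) = 1.0852 nats
D_KL(P||Q) = 0.0880 nats

H(P,Q) = 1.0852 + 0.0880 = 1.1732 nats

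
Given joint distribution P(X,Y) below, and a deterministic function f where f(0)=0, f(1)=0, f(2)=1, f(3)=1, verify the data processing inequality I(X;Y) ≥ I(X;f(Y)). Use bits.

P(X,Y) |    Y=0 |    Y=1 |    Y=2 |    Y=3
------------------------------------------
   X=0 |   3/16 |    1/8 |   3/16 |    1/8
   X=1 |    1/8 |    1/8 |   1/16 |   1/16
I(X;Y) = 0.0260, I(X;f(Y)) = 0.0193, inequality holds: 0.0260 ≥ 0.0193

Data Processing Inequality: For any Markov chain X → Y → Z, we have I(X;Y) ≥ I(X;Z).

Here Z = f(Y) is a deterministic function of Y, forming X → Y → Z.

Original I(X;Y) = 0.0260 bits

After applying f:
P(X,Z) where Z=f(Y):
- P(X,Z=0) = P(X,Y=0) + P(X,Y=1)
- P(X,Z=1) = P(X,Y=2) + P(X,Y=3)

I(X;Z) = I(X;f(Y)) = 0.0193 bits

Verification: 0.0260 ≥ 0.0193 ✓

Information cannot be created by processing; the function f can only lose information about X.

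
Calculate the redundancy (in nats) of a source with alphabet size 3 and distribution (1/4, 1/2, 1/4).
0.0589 nats

Redundancy measures how far a source is from maximum entropy:
R = H_max - H(X)

Maximum entropy for 3 symbols: H_max = log_e(3) = 1.0986 nats
Actual entropy: H(X) = 1.0397 nats
Redundancy: R = 1.0986 - 1.0397 = 0.0589 nats

This redundancy represents potential for compression: the source could be compressed by 0.0589 nats per symbol.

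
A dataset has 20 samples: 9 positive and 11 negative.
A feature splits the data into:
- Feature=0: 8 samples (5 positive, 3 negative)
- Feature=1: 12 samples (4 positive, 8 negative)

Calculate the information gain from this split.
0.0600 bits

Information Gain = H(Y) - H(Y|Feature)

Before split:
P(positive) = 9/20 = 0.4500
H(Y) = 0.9928 bits

After split:
Feature=0: H = 0.9544 bits (weight = 8/20)
Feature=1: H = 0.9183 bits (weight = 12/20)
H(Y|Feature) = (8/20)×0.9544 + (12/20)×0.9183 = 0.9328 bits

Information Gain = 0.9928 - 0.9328 = 0.0600 bits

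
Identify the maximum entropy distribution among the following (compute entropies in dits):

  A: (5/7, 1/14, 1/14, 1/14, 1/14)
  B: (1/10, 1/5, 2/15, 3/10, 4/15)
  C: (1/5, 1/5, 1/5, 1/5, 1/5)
C

For a discrete distribution over n outcomes, entropy is maximized by the uniform distribution.

Computing entropies:
H(A) = 0.4318 dits
H(B) = 0.6664 dits
H(C) = 0.6990 dits

The uniform distribution (where all probabilities equal 1/5) achieves the maximum entropy of log_10(5) = 0.6990 dits.

Distribution C has the highest entropy.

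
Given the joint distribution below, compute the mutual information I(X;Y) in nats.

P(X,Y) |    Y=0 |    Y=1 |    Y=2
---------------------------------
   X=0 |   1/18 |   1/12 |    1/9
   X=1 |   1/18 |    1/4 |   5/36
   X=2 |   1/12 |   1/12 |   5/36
0.0383 nats

Mutual information: I(X;Y) = H(X) + H(Y) - H(X,Y)

Marginals:
P(X) = (1/4, 4/9, 11/36), H(X) = 1.0693 nats
P(Y) = (7/36, 5/12, 7/18), H(Y) = 1.0505 nats

Joint entropy: H(X,Y) = 2.0814 nats

I(X;Y) = 1.0693 + 1.0505 - 2.0814 = 0.0383 nats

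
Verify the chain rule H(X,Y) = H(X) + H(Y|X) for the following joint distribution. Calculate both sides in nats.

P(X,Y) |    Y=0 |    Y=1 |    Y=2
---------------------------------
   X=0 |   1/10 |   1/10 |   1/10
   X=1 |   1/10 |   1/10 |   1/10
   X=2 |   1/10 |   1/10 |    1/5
H(X,Y) = 2.1640, H(X) = 1.0889, H(Y|X) = 1.0751 (all in nats)

Chain rule: H(X,Y) = H(X) + H(Y|X)

Left side — joint entropy directly:
H(X,Y) = -Σ p(x,y) log p(x,y) = 2.1640 nats

Right side — compute H(Y|X) from the conditional distributions:
P(X) = (3/10, 3/10, 2/5), so H(X) = 1.0889 nats
H(Y|X) = Σ_x P(X=x) · H(Y|X=x):
  P(Y|X=0) = (1/3, 1/3, 1/3), H(Y|X=0) = 1.0986, weight P(X=0) = 3/10
  P(Y|X=1) = (1/3, 1/3, 1/3), H(Y|X=1) = 1.0986, weight P(X=1) = 3/10
  P(Y|X=2) = (1/4, 1/4, 1/2), H(Y|X=2) = 1.0397, weight P(X=2) = 2/5
H(Y|X) = 1.0751 nats

H(X) + H(Y|X) = 1.0889 + 1.0751 = 2.1640 nats

Both sides equal 2.1640 nats. ✓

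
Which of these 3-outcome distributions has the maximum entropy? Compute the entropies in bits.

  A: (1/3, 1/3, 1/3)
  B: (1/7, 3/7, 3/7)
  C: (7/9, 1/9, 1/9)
A

For a discrete distribution over n outcomes, entropy is maximized by the uniform distribution.

Computing entropies:
H(A) = 1.5850 bits
H(B) = 1.4488 bits
H(C) = 0.9864 bits

The uniform distribution (where all probabilities equal 1/3) achieves the maximum entropy of log_2(3) = 1.5850 bits.

Distribution A has the highest entropy.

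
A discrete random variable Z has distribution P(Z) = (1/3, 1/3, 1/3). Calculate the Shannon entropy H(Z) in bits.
1.5850 bits

Shannon entropy is H(X) = -Σ p(x) log p(x).

For P = (1/3, 1/3, 1/3):
H = -1/3 × log_2(1/3) -1/3 × log_2(1/3) -1/3 × log_2(1/3)
H = 1.5850 bits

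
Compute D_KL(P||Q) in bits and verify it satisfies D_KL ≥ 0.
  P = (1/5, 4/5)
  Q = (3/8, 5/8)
0.1035 bits

KL divergence satisfies the Gibbs inequality: D_KL(P||Q) ≥ 0 for all distributions P, Q.

D_KL(P||Q) = Σ p(x) log(p(x)/q(x))
Term by term:
  x=0: 1/5 × log_2[(1/5)/(3/8)] = -0.1814
  x=1: 4/5 × log_2[(4/5)/(5/8)] = 0.2849
D_KL(P||Q) = 0.1035 bits

D_KL(P||Q) = 0.1035 ≥ 0 ✓

This non-negativity is a fundamental property: relative entropy cannot be negative because it measures how different Q is from P.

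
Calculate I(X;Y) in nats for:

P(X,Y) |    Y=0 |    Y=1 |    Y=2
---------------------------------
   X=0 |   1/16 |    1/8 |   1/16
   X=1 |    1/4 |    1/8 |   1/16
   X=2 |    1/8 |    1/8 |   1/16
0.0356 nats

Mutual information: I(X;Y) = H(X) + H(Y) - H(X,Y)

Marginals:
P(X) = (1/4, 7/16, 5/16), H(X) = 1.0717 nats
P(Y) = (7/16, 3/8, 3/16), H(Y) = 1.0434 nats

Joint entropy: H(X,Y) = 2.0794 nats

I(X;Y) = 1.0717 + 1.0434 - 2.0794 = 0.0356 nats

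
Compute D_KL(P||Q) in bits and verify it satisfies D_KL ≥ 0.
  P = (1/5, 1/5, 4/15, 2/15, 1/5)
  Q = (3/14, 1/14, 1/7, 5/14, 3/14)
0.3079 bits

KL divergence satisfies the Gibbs inequality: D_KL(P||Q) ≥ 0 for all distributions P, Q.

D_KL(P||Q) = Σ p(x) log(p(x)/q(x))
Term by term:
  x=0: 1/5 × log_2[(1/5)/(3/14)] = -0.0199
  x=1: 1/5 × log_2[(1/5)/(1/14)] = 0.2971
  x=2: 4/15 × log_2[(4/15)/(1/7)] = 0.2401
  x=3: 2/15 × log_2[(2/15)/(5/14)] = -0.1895
  x=4: 1/5 × log_2[(1/5)/(3/14)] = -0.0199
D_KL(P||Q) = 0.3079 bits

D_KL(P||Q) = 0.3079 ≥ 0 ✓

This non-negativity is a fundamental property: relative entropy cannot be negative because it measures how different Q is from P.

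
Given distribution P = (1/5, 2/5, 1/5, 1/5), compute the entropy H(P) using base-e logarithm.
1.3322 nats

Shannon entropy is H(X) = -Σ p(x) log p(x).

For P = (1/5, 2/5, 1/5, 1/5):
H = -1/5 × log_e(1/5) -2/5 × log_e(2/5) -1/5 × log_e(1/5) -1/5 × log_e(1/5)
H = 1.3322 nats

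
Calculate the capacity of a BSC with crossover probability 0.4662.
0.0033 bits

For a binary symmetric channel (BSC) with error probability p:
Capacity C = 1 - H(p) bits per symbol

where H(p) = -p log₂(p) - (1-p) log₂(1-p) is the binary entropy function.

H(0.4662) = 0.9967 bits
C = 1 - 0.9967 = 0.0033 bits per symbol

This means we can reliably transmit up to 0.0033 bits of information per channel use.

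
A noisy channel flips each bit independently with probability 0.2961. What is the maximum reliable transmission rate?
0.1235 bits

For a binary symmetric channel (BSC) with error probability p:
Capacity C = 1 - H(p) bits per symbol

where H(p) = -p log₂(p) - (1-p) log₂(1-p) is the binary entropy function.

H(0.2961) = 0.8765 bits
C = 1 - 0.8765 = 0.1235 bits per symbol

This means we can reliably transmit up to 0.1235 bits of information per channel use.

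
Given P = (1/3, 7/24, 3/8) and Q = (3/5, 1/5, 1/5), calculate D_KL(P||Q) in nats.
0.1498 nats

KL divergence: D_KL(P||Q) = Σ p(x) log(p(x)/q(x))

Computing term by term:
  x=0: 1/3 × log_e[(1/3)/(3/5)] = 1/3 × -0.5878 = -0.1959
  x=1: 7/24 × log_e[(7/24)/(1/5)] = 7/24 × 0.3773 = 0.1100
  x=2: 3/8 × log_e[(3/8)/(1/5)] = 3/8 × 0.6286 = 0.2357

D_KL(P||Q) = 0.1498 nats

Note: KL divergence is always non-negative and equals 0 iff P = Q.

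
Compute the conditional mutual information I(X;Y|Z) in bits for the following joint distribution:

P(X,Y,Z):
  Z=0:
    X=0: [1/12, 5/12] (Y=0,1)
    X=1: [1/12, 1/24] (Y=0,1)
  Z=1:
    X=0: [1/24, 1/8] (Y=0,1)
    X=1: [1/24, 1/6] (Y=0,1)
0.0841 bits

Conditional mutual information: I(X;Y|Z) = H(X|Z) + H(Y|Z) - H(X,Y|Z)

H(Z) = 0.9544
H(X,Z) = 1.7773 → H(X|Z) = 0.8229
H(Y,Z) = 1.7639 → H(Y|Z) = 0.8095
H(X,Y,Z) = 2.5027 → H(X,Y|Z) = 1.5483

I(X;Y|Z) = 0.8229 + 0.8095 - 1.5483 = 0.0841 bits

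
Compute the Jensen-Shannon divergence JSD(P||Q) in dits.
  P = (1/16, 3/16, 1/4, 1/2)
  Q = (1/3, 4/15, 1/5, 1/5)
0.0386 dits

Jensen-Shannon divergence is:
JSD(P||Q) = 0.5 × D_KL(P||M) + 0.5 × D_KL(Q||M)
where M = 0.5 × (P + Q) is the mixture distribution.

M = 0.5 × (1/16, 3/16, 1/4, 1/2) + 0.5 × (1/3, 4/15, 1/5, 1/5) = (0.197917, 0.227083, 9/40, 7/20)

D_KL(P||M) = 0.0420 dits
D_KL(Q||M) = 0.0352 dits

JSD(P||Q) = 0.5 × 0.0420 + 0.5 × 0.0352 = 0.0386 dits

Unlike KL divergence, JSD is symmetric and bounded: 0 ≤ JSD ≤ log(2).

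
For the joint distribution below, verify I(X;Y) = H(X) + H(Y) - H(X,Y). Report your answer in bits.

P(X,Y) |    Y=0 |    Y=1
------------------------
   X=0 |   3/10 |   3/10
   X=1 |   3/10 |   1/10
I(X;Y) = 0.0464 bits

Mutual information has multiple equivalent forms:
- I(X;Y) = H(X) - H(X|Y)
- I(X;Y) = H(Y) - H(Y|X)
- I(X;Y) = H(X) + H(Y) - H(X,Y)

Computing all quantities:
H(X) = 0.9710, H(Y) = 0.9710, H(X,Y) = 1.8955
H(X|Y) = 0.9245, H(Y|X) = 0.9245

Verification:
H(X) - H(X|Y) = 0.9710 - 0.9245 = 0.0464
H(Y) - H(Y|X) = 0.9710 - 0.9245 = 0.0464
H(X) + H(Y) - H(X,Y) = 0.9710 + 0.9710 - 1.8955 = 0.0464

All forms give I(X;Y) = 0.0464 bits. ✓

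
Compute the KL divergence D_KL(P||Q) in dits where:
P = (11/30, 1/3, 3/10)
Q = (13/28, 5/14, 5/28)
0.0200 dits

KL divergence: D_KL(P||Q) = Σ p(x) log(p(x)/q(x))

Computing term by term:
  x=0: 11/30 × log_10[(11/30)/(13/28)] = 11/30 × -0.1025 = -0.0376
  x=1: 1/3 × log_10[(1/3)/(5/14)] = 1/3 × -0.0300 = -0.0100
  x=2: 3/10 × log_10[(3/10)/(5/28)] = 3/10 × 0.2253 = 0.0676

D_KL(P||Q) = 0.0200 dits

Note: KL divergence is always non-negative and equals 0 iff P = Q.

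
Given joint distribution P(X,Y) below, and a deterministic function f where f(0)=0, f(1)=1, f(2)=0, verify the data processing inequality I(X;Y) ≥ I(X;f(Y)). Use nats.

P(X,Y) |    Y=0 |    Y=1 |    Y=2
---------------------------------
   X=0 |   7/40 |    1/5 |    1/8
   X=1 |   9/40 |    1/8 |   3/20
I(X;Y) = 0.0130, I(X;f(Y)) = 0.0129, inequality holds: 0.0130 ≥ 0.0129

Data Processing Inequality: For any Markov chain X → Y → Z, we have I(X;Y) ≥ I(X;Z).

Here Z = f(Y) is a deterministic function of Y, forming X → Y → Z.

Original I(X;Y) = 0.0130 nats

After applying f:
P(X,Z) where Z=f(Y):
- P(X,Z=0) = P(X,Y=0) + P(X,Y=2)
- P(X,Z=1) = P(X,Y=1)

I(X;Z) = I(X;f(Y)) = 0.0129 nats

Verification: 0.0130 ≥ 0.0129 ✓

Information cannot be created by processing; the function f can only lose information about X.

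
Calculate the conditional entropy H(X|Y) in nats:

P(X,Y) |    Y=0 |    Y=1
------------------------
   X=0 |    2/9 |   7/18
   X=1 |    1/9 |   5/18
0.6650 nats

Using the chain rule: H(X|Y) = H(X,Y) - H(Y)

First, compute H(X,Y) = 1.3015 nats

Marginal P(Y) = (1/3, 2/3)
H(Y) = 0.6365 nats

H(X|Y) = H(X,Y) - H(Y) = 1.3015 - 0.6365 = 0.6650 nats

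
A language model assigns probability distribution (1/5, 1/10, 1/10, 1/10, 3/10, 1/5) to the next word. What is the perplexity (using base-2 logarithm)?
5.4507

Perplexity is 2^H (or exp(H) for natural log).

First, H = -Σ p log p = 2.4464 bits
Perplexity = 2^2.4464 = 5.4507

Interpretation: The model's uncertainty is equivalent to choosing uniformly among 5.5 options.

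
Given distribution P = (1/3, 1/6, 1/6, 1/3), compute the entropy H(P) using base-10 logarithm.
0.5775 dits

Shannon entropy is H(X) = -Σ p(x) log p(x).

For P = (1/3, 1/6, 1/6, 1/3):
H = -1/3 × log_10(1/3) -1/6 × log_10(1/6) -1/6 × log_10(1/6) -1/3 × log_10(1/3)
H = 0.5775 dits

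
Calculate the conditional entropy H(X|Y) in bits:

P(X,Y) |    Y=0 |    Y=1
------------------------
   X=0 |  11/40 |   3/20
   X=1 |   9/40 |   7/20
0.9370 bits

Using the chain rule: H(X|Y) = H(X,Y) - H(Y)

First, compute H(X,Y) = 1.9370 bits

Marginal P(Y) = (1/2, 1/2)
H(Y) = 1.0000 bits

H(X|Y) = H(X,Y) - H(Y) = 1.9370 - 1.0000 = 0.9370 bits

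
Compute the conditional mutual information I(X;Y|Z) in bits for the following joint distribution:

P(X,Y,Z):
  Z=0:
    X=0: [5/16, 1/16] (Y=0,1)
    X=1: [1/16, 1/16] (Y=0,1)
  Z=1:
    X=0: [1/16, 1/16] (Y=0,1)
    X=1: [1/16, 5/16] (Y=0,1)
0.0738 bits

Conditional mutual information: I(X;Y|Z) = H(X|Z) + H(Y|Z) - H(X,Y|Z)

H(Z) = 1.0000
H(X,Z) = 1.8113 → H(X|Z) = 0.8113
H(Y,Z) = 1.8113 → H(Y|Z) = 0.8113
H(X,Y,Z) = 2.5488 → H(X,Y|Z) = 1.5488

I(X;Y|Z) = 0.8113 + 0.8113 - 1.5488 = 0.0738 bits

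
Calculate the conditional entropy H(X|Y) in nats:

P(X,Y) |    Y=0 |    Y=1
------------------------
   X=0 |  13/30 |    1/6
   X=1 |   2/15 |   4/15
0.5979 nats

Using the chain rule: H(X|Y) = H(X,Y) - H(Y)

First, compute H(X,Y) = 1.2821 nats

Marginal P(Y) = (17/30, 13/30)
H(Y) = 0.6842 nats

H(X|Y) = H(X,Y) - H(Y) = 1.2821 - 0.6842 = 0.5979 nats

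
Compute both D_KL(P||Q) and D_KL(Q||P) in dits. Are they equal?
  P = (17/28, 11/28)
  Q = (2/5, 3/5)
D_KL(P||Q) = 0.0378, D_KL(Q||P) = 0.0379

KL divergence is not symmetric: D_KL(P||Q) ≠ D_KL(Q||P) in general.

D_KL(P||Q) = 0.0378 dits
D_KL(Q||P) = 0.0379 dits

No, they are not equal!

This asymmetry is why KL divergence is not a true distance metric.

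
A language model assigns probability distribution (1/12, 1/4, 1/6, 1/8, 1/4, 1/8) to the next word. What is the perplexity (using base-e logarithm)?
5.5773

Perplexity is e^H (or exp(H) for natural log).

First, H = -Σ p log p = 1.7187 nats
Perplexity = e^1.7187 = 5.5773

Interpretation: The model's uncertainty is equivalent to choosing uniformly among 5.6 options.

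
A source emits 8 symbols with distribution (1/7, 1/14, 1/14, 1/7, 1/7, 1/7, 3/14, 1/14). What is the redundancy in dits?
0.0312 dits

Redundancy measures how far a source is from maximum entropy:
R = H_max - H(X)

Maximum entropy for 8 symbols: H_max = log_10(8) = 0.9031 dits
Actual entropy: H(X) = 0.8719 dits
Redundancy: R = 0.9031 - 0.8719 = 0.0312 dits

This redundancy represents potential for compression: the source could be compressed by 0.0312 dits per symbol.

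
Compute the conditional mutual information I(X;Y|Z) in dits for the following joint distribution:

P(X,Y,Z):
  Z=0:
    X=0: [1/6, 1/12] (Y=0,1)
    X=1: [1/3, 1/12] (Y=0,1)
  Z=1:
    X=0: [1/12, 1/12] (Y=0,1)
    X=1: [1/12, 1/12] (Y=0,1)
0.0032 dits

Conditional mutual information: I(X;Y|Z) = H(X|Z) + H(Y|Z) - H(X,Y|Z)

H(Z) = 0.2764
H(X,Z) = 0.5683 → H(X|Z) = 0.2919
H(Y,Z) = 0.5396 → H(Y|Z) = 0.2632
H(X,Y,Z) = 0.8283 → H(X,Y|Z) = 0.5519

I(X;Y|Z) = 0.2919 + 0.2632 - 0.5519 = 0.0032 dits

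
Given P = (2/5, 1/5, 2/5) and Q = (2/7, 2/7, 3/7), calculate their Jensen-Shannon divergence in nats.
0.0088 nats

Jensen-Shannon divergence is:
JSD(P||Q) = 0.5 × D_KL(P||M) + 0.5 × D_KL(Q||M)
where M = 0.5 × (P + Q) is the mixture distribution.

M = 0.5 × (2/5, 1/5, 2/5) + 0.5 × (2/7, 2/7, 3/7) = (12/35, 0.242857, 0.414286)

D_KL(P||M) = 0.0088 nats
D_KL(Q||M) = 0.0089 nats

JSD(P||Q) = 0.5 × 0.0088 + 0.5 × 0.0089 = 0.0088 nats

Unlike KL divergence, JSD is symmetric and bounded: 0 ≤ JSD ≤ log(2).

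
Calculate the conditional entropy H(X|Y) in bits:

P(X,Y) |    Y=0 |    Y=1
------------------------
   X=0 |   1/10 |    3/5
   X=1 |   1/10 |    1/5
0.8490 bits

Using the chain rule: H(X|Y) = H(X,Y) - H(Y)

First, compute H(X,Y) = 1.5710 bits

Marginal P(Y) = (1/5, 4/5)
H(Y) = 0.7219 bits

H(X|Y) = H(X,Y) - H(Y) = 1.5710 - 0.7219 = 0.8490 bits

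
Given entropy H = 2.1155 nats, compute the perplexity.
8.2937

Perplexity is e^H (or exp(H) for natural log).

H = 2.1155 nats
Perplexity = e^2.1155 = 8.2937

Interpretation: The model's uncertainty is equivalent to choosing uniformly among 8.3 options.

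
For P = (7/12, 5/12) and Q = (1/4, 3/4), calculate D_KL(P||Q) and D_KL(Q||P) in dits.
D_KL(P||Q) = 0.1083, D_KL(Q||P) = 0.0995

KL divergence is not symmetric: D_KL(P||Q) ≠ D_KL(Q||P) in general.

D_KL(P||Q) = 0.1083 dits
D_KL(Q||P) = 0.0995 dits

No, they are not equal!

This asymmetry is why KL divergence is not a true distance metric.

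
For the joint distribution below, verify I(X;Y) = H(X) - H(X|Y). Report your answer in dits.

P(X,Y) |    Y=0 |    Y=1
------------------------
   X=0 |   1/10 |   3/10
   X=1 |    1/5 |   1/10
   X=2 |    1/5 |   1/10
I(X;Y) = 0.0375 dits

Mutual information has multiple equivalent forms:
- I(X;Y) = H(X) - H(X|Y)
- I(X;Y) = H(Y) - H(Y|X)
- I(X;Y) = H(X) + H(Y) - H(X,Y)

Computing all quantities:
H(X) = 0.4729, H(Y) = 0.3010, H(X,Y) = 0.7365
H(X|Y) = 0.4354, H(Y|X) = 0.2635

Verification:
H(X) - H(X|Y) = 0.4729 - 0.4354 = 0.0375
H(Y) - H(Y|X) = 0.3010 - 0.2635 = 0.0375
H(X) + H(Y) - H(X,Y) = 0.4729 + 0.3010 - 0.7365 = 0.0375

All forms give I(X;Y) = 0.0375 dits. ✓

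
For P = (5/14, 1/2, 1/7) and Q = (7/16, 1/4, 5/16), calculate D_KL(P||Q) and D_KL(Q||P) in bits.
D_KL(P||Q) = 0.2341, D_KL(Q||P) = 0.2310

KL divergence is not symmetric: D_KL(P||Q) ≠ D_KL(Q||P) in general.

D_KL(P||Q) = 0.2341 bits
D_KL(Q||P) = 0.2310 bits

No, they are not equal!

This asymmetry is why KL divergence is not a true distance metric.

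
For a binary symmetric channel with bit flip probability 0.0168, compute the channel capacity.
0.8769 bits

For a binary symmetric channel (BSC) with error probability p:
Capacity C = 1 - H(p) bits per symbol

where H(p) = -p log₂(p) - (1-p) log₂(1-p) is the binary entropy function.

H(0.0168) = 0.1231 bits
C = 1 - 0.1231 = 0.8769 bits per symbol

This means we can reliably transmit up to 0.8769 bits of information per channel use.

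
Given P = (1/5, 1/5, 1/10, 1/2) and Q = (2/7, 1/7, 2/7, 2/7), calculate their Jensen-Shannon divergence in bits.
0.0639 bits

Jensen-Shannon divergence is:
JSD(P||Q) = 0.5 × D_KL(P||M) + 0.5 × D_KL(Q||M)
where M = 0.5 × (P + Q) is the mixture distribution.

M = 0.5 × (1/5, 1/5, 1/10, 1/2) + 0.5 × (2/7, 1/7, 2/7, 2/7) = (0.242857, 6/35, 0.192857, 11/28)

D_KL(P||M) = 0.0677 bits
D_KL(Q||M) = 0.0602 bits

JSD(P||Q) = 0.5 × 0.0677 + 0.5 × 0.0602 = 0.0639 bits

Unlike KL divergence, JSD is symmetric and bounded: 0 ≤ JSD ≤ log(2).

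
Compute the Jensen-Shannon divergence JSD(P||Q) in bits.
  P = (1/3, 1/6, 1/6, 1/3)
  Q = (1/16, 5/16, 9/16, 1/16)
0.2449 bits

Jensen-Shannon divergence is:
JSD(P||Q) = 0.5 × D_KL(P||M) + 0.5 × D_KL(Q||M)
where M = 0.5 × (P + Q) is the mixture distribution.

M = 0.5 × (1/3, 1/6, 1/6, 1/3) + 0.5 × (1/16, 5/16, 9/16, 1/16) = (0.197917, 0.239583, 0.364583, 0.197917)

D_KL(P||M) = 0.2259 bits
D_KL(Q||M) = 0.2638 bits

JSD(P||Q) = 0.5 × 0.2259 + 0.5 × 0.2638 = 0.2449 bits

Unlike KL divergence, JSD is symmetric and bounded: 0 ≤ JSD ≤ log(2).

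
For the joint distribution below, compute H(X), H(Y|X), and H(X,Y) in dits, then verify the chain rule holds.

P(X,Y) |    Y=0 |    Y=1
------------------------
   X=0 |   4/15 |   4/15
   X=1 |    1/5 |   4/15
H(X,Y) = 0.5990, H(X) = 0.3001, H(Y|X) = 0.2990 (all in dits)

Chain rule: H(X,Y) = H(X) + H(Y|X)

Left side — joint entropy directly:
H(X,Y) = -Σ p(x,y) log p(x,y) = 0.5990 dits

Right side — compute H(Y|X) from the conditional distributions:
P(X) = (8/15, 7/15), so H(X) = 0.3001 dits
H(Y|X) = Σ_x P(X=x) · H(Y|X=x):
  P(Y|X=0) = (1/2, 1/2), H(Y|X=0) = 0.3010, weight P(X=0) = 8/15
  P(Y|X=1) = (3/7, 4/7), H(Y|X=1) = 0.2966, weight P(X=1) = 7/15
H(Y|X) = 0.2990 dits

H(X) + H(Y|X) = 0.3001 + 0.2990 = 0.5990 dits

Both sides equal 0.5990 dits. ✓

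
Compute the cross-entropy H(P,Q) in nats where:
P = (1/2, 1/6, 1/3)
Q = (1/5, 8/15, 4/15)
1.3501 nats

Cross-entropy: H(P,Q) = -Σ p(x) log q(x)

Alternatively: H(P,Q) = H(P) + D_KL(P||Q)
H(P) = 1.0114 nats
D_KL(P||Q) = 0.3387 nats

H(P,Q) = 1.0114 + 0.3387 = 1.3501 nats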